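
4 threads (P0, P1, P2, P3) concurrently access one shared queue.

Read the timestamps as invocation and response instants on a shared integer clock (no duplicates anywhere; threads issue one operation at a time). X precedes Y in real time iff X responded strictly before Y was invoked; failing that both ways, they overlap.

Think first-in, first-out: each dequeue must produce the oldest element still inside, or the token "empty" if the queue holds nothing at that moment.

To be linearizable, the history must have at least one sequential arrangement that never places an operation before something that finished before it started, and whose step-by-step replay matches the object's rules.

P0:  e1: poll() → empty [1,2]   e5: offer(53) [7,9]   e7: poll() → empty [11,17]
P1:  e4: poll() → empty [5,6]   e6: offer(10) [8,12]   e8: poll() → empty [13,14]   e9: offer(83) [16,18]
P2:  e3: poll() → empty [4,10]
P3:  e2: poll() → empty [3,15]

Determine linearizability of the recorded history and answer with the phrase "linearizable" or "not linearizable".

through event 14 a valid linearization exists; event 15 (e2 responding at time 15) ends that
real-time-consistent orders of the 7 completed operations: 48 — all fail the queue replay
include/drop combinations of the 1 pending operation (e7) were all tried; none helps
one such order, e1, e2, e3, e4, e5, e6, e8 (pending dropped), breaks at step 7 where e8 poll() → empty is illegal
one such order, e1, e2, e3, e4, e6, e5, e8 (pending dropped), breaks at step 7 where e8 poll() → empty is illegal

not linearizable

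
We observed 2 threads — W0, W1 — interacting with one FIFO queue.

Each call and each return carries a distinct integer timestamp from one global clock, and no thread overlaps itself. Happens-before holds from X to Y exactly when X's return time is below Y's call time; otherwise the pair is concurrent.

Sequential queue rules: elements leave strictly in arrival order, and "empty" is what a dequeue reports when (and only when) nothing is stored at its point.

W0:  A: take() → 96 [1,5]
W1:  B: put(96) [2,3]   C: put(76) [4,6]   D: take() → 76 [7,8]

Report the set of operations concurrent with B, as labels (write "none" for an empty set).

A

B spans [2,3]: anything still running between times 2 and 3 counts as concurrent
A [1,5]: concurrent
C [4,6]: after
D [7,8]: after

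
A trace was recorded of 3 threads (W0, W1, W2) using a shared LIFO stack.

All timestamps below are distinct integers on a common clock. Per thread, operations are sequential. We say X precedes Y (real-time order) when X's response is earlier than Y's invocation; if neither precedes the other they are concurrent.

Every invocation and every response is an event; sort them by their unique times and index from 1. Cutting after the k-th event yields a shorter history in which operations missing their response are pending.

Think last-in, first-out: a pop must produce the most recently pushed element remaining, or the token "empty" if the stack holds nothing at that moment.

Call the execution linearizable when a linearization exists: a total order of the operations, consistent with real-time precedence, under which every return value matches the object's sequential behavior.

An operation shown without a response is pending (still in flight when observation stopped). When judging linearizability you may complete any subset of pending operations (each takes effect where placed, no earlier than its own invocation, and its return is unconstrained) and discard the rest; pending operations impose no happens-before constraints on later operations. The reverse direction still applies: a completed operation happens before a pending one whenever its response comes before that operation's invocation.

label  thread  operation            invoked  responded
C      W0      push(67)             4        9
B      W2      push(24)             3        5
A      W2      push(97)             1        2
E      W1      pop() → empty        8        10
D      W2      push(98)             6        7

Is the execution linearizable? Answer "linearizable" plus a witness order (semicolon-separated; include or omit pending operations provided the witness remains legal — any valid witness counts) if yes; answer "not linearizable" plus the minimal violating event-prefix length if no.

not linearizable — minimal violating prefix: 10 events

already the first 10 events (up to E's response at time 10) admit no linearization; the first 9 still do
no legal order exists: 4 real-time-consistent candidates over 5 completed LIFO stack operations, all rejected
sample order A, B, C, D, E stalls at step 5 — E pop() → empty has no legal effect
sample order A, B, D, C, E stalls at step 5 — E pop() → empty has no legal effect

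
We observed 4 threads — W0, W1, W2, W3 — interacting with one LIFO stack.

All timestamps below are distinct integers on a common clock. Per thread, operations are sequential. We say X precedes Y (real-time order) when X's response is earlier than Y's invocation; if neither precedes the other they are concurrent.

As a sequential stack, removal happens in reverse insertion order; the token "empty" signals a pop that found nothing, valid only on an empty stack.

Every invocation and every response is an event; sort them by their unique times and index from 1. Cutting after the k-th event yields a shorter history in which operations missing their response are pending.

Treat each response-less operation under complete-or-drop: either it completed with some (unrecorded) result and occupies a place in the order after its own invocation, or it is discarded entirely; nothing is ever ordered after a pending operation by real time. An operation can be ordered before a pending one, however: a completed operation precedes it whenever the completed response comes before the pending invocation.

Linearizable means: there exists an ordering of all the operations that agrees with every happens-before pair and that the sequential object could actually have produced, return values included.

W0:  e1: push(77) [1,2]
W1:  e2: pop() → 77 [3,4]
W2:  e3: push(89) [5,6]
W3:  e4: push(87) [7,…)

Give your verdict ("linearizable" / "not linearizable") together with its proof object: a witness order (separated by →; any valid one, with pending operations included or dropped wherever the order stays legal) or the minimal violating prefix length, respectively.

linearizable — witness: e1 → e2 → e3

after step 1 (e1 push(77)): stack <77>
after step 2 (e2 pop() → 77): stack <>
after step 3 (e3 push(89)): stack <89>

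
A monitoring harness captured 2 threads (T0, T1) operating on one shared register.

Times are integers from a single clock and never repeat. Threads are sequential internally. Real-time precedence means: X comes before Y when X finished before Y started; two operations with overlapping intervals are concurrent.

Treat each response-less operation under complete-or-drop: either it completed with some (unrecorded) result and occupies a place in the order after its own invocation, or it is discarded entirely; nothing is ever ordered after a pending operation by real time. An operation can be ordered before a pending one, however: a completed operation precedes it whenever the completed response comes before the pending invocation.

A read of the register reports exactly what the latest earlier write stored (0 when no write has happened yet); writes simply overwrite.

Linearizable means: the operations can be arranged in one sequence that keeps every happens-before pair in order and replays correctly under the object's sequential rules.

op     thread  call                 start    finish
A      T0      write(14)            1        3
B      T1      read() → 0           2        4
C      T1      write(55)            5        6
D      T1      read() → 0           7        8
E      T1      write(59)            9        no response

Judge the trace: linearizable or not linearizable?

not linearizable

already the first 8 events (up to D's response at time 8) admit no linearization; the first 7 still do
real-time-consistent orders of the 4 completed operations: 2 — all fail the register replay
one such order, A, B, C, D, breaks at step 2 where B read() → 0 is illegal
one such order, B, A, C, D, breaks at step 4 where D read() → 0 is illegal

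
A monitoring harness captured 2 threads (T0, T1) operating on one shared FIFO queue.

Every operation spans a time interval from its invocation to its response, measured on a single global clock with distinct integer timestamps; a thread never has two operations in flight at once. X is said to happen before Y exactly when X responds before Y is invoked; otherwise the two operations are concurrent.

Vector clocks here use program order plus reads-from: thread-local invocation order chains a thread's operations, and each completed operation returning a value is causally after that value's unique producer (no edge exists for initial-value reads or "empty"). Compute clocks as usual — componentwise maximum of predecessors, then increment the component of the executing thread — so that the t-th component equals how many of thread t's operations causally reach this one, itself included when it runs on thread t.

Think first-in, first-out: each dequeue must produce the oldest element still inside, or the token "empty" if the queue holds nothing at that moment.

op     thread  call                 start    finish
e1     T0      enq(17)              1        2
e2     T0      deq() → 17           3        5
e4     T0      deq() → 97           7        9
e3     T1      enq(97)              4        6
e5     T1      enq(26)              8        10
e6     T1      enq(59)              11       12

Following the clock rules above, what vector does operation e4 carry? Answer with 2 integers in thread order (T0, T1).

no predecessors for e3 (invoked 4): T1 increments from zero → (0, 1)
no predecessors for e1 (invoked 1): T0 increments from zero → (1, 0)
e5 (invocation 8): componentwise max over VC(e3)=(0, 1), +1 at T1, giving (0, 2)
e2 (invocation 3): componentwise max over VC(e1)=(1, 0), +1 at T0, giving (2, 0)
e6 (invocation 11): componentwise max over VC(e5)=(0, 2), +1 at T1, giving (0, 3)
e4 (invocation 7): componentwise max over VC(e2)=(2, 0), VC(e3)=(0, 1), +1 at T0, giving (3, 1)
target: VC(e4) = (3, 1)

(3, 1)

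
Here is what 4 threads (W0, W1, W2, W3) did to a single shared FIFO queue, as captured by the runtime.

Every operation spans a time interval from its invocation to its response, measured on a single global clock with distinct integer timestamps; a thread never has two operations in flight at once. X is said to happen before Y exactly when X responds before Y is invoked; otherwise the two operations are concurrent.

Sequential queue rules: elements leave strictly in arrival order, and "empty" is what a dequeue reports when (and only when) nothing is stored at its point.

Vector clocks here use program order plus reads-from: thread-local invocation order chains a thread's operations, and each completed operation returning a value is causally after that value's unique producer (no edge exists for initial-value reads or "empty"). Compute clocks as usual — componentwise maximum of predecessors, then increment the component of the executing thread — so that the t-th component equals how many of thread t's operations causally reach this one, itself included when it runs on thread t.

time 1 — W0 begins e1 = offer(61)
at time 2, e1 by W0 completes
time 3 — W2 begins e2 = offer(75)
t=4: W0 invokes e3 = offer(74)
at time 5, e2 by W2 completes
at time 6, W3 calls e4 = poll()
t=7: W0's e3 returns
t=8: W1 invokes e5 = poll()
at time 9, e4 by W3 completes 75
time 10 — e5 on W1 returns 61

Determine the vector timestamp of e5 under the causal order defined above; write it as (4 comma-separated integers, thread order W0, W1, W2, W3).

invoked at 3, e2 has no predecessors; its own W2 bump gives (0, 0, 1, 0)
invoked at 1, e1 has no predecessors; its own W0 bump gives (1, 0, 0, 0)
invoked at 6, e4 merges VC(e2)=(0, 0, 1, 0) and bumps W3's slot → (0, 0, 1, 1)
invoked at 8, e5 merges VC(e1)=(1, 0, 0, 0) and bumps W1's slot → (1, 1, 0, 0)
invoked at 4, e3 merges VC(e1)=(1, 0, 0, 0) and bumps W0's slot → (2, 0, 0, 0)
target: VC(e5) = (1, 1, 0, 0)

(1, 1, 0, 0)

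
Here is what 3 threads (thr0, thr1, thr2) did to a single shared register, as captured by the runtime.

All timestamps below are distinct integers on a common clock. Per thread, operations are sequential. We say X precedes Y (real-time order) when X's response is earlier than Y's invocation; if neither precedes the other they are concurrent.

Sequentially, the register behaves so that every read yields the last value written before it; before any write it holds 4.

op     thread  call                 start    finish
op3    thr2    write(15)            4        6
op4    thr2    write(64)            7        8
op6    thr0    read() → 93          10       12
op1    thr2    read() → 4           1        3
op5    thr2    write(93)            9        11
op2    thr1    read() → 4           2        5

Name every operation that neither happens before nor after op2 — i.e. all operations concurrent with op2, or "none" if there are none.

overlap test against op2 [2,5]: concurrent iff the interval meets 2..5
op1 [1,3]: concurrent
op3 [4,6]: concurrent
op4 [7,8]: after
op5 [9,11]: after
op6 [10,12]: after

op1, op3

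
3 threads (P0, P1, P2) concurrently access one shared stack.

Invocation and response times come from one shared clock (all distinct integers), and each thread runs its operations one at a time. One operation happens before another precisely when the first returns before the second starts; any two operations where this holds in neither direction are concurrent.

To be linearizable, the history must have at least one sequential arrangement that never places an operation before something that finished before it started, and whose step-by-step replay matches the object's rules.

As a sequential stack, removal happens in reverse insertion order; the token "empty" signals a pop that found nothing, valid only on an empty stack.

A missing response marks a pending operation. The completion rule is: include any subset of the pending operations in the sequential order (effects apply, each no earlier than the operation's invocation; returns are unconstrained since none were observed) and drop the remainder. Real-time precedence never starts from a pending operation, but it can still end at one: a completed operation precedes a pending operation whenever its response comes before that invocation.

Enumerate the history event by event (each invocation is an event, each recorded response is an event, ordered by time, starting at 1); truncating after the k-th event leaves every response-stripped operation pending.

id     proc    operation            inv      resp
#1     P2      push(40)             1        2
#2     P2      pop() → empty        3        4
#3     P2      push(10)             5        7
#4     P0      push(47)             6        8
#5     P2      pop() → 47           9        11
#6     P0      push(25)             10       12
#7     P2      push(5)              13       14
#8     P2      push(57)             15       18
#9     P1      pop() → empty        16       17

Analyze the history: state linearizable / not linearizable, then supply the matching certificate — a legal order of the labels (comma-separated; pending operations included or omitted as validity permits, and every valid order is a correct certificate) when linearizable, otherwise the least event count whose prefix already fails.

not linearizable — minimal violating prefix: 4 events

through event 3 a valid linearization exists; event 4 (#2 responding at time 4) ends that
exactly one order of the 2 completed ops respects real time; the stack replay fails
for example #1, #2 fails at step 2: #2 pop() → empty is not legal there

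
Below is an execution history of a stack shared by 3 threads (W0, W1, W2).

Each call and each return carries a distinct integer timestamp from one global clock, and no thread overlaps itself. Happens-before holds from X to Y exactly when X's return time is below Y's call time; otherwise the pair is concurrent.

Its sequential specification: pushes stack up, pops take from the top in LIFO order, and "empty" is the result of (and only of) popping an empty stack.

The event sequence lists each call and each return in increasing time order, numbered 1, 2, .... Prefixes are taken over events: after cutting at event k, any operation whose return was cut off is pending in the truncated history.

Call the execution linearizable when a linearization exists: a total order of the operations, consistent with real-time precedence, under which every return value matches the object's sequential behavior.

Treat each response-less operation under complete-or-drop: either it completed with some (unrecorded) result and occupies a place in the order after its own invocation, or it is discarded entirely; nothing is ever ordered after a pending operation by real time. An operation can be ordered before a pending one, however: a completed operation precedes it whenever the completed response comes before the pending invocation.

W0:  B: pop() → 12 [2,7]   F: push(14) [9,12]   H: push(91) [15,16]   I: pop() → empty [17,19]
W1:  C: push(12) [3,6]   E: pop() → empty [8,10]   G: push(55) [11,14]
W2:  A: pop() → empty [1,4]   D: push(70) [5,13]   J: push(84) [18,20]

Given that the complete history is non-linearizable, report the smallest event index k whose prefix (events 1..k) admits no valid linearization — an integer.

events 1..18 are still linearizable — one witness is A, C, B, E, D, F, G, H:
step 1: A pop() → empty — stack <>
step 2: C push(12) — stack <12>
step 3: B pop() → 12 — stack <>
step 4: E pop() → empty — stack <>
step 5: D push(70) — stack <70>
step 6: F push(14) — stack <70,14>
step 7: G push(55) — stack <70,14,55>
step 8: H push(91) — stack <70,14,55,91>
with event 19 included (I responding at time 19), all real-time-consistent orders fail
including or dropping the 1 pending operation (J) in any combination fails
take A, B, C, D, E, F, G, H, I (pending dropped): step 2 already fails, because B pop() → 12 cannot occur there
take A, B, C, D, E, G, F, H, I (pending dropped): step 2 already fails, because B pop() → 12 cannot occur there

19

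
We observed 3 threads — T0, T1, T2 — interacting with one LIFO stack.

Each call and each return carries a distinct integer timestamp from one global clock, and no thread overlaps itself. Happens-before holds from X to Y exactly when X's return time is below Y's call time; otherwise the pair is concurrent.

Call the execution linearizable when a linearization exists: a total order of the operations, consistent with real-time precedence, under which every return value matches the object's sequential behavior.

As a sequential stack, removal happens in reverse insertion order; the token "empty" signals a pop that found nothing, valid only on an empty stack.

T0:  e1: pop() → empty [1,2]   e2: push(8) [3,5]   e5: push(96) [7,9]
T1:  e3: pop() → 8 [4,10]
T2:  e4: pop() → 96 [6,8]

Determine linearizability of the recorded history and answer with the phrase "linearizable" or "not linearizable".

witness order: e1, e2, e3, e5, e4
step 1: e1 pop() → empty — stack <>
step 2: e2 push(8) — stack <8>
step 3: e3 pop() → 8 — stack <>
step 4: e5 push(96) — stack <96>
step 5: e4 pop() → 96 — stack <>

linearizable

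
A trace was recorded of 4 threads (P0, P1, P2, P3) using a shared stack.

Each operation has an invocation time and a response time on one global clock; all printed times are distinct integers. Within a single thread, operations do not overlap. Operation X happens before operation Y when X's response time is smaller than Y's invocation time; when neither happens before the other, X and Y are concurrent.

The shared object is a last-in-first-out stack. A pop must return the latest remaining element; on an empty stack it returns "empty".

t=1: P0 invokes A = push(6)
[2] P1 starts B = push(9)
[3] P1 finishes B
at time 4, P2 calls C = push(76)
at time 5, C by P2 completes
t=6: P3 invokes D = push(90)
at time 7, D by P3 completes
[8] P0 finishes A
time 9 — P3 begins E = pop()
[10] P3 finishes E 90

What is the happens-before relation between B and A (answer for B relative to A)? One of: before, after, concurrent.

B spans [2,3], A spans [1,8]
the intervals overlap in both directions

concurrent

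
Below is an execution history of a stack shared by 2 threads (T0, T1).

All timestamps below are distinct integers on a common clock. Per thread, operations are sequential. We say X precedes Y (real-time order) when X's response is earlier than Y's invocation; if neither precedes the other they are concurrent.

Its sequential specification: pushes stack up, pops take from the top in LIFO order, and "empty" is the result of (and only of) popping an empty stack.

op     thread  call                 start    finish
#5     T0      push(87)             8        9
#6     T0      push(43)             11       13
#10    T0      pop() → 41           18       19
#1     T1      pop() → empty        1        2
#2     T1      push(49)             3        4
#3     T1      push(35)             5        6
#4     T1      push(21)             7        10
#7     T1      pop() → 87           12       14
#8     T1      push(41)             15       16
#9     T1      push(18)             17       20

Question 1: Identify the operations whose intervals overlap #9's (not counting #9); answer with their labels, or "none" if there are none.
#9 spans [17,20]: anything still running between times 17 and 20 counts as concurrent
#1 [1,2]: before
#2 [3,4]: before
#3 [5,6]: before
#4 [7,10]: before
#5 [8,9]: before
#6 [11,13]: before
#7 [12,14]: before
#8 [15,16]: before
#10 [18,19]: concurrent

#10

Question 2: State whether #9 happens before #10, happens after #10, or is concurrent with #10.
#9 spans [17,20], #10 spans [18,19]
the intervals overlap in both directions

concurrent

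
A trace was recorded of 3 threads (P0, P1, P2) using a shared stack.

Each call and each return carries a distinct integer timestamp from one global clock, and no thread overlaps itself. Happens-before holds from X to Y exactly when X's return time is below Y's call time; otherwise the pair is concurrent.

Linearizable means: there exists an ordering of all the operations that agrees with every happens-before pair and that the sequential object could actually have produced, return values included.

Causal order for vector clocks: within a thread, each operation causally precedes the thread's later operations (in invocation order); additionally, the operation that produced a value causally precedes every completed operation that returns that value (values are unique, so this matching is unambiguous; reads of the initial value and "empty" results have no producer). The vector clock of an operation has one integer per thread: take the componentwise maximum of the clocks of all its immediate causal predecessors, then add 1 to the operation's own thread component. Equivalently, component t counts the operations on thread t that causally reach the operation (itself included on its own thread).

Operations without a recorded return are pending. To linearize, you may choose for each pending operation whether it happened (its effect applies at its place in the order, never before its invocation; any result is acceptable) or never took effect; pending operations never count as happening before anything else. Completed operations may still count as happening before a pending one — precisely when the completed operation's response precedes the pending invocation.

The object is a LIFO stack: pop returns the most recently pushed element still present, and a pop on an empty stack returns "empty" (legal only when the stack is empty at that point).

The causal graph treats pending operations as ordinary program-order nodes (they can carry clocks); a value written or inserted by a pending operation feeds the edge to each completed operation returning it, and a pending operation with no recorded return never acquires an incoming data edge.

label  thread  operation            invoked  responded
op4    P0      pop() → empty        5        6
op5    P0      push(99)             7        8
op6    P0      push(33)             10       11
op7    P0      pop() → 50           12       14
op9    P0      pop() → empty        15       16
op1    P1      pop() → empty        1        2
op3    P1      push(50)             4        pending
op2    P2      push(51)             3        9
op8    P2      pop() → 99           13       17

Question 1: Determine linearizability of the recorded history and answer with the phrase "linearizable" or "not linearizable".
through event 15 a valid linearization exists; event 16 (op9 responding at time 16) ends that
real-time-consistent orders of the 7 completed operations: 3 — all fail the stack replay
no escape via the 2 pending operations (op3, op8): every completion choice fails
e.g. op1, op2, op4, op5, op6, op7, op9 (pending dropped): illegal at step 3, since op4 pop() → empty cannot apply there
e.g. op1, op4, op2, op5, op6, op7, op9 (pending dropped): illegal at step 6, since op7 pop() → 50 cannot apply there

not linearizable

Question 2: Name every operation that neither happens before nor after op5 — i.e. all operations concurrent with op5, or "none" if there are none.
Answer: op2, op3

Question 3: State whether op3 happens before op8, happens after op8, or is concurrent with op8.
Answer: concurrent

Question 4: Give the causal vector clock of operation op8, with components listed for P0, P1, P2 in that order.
Answer: (2, 0, 2)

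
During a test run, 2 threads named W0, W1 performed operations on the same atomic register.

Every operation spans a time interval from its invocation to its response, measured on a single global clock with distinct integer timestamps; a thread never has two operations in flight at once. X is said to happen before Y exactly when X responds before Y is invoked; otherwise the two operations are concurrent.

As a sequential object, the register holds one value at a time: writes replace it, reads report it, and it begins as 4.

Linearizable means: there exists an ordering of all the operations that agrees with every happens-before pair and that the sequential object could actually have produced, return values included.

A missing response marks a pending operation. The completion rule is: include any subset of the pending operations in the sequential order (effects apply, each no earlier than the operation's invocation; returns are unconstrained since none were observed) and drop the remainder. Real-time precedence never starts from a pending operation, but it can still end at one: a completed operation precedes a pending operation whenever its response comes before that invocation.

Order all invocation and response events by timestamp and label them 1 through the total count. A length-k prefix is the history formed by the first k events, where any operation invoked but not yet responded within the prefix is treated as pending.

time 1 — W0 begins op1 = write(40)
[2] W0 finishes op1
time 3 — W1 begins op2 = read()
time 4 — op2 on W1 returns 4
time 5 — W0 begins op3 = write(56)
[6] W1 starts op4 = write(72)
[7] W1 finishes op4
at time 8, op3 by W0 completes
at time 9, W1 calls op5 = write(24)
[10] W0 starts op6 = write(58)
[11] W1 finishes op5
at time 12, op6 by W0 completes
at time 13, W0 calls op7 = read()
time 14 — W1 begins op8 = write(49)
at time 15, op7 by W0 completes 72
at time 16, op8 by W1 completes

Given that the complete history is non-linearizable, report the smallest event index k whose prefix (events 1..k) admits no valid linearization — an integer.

a valid linearization of events 1..3 exists, for instance op1:
step 1: op1 write(40) — value 40
event 4 — op2's response, time 4 — after it, nothing linearizes
one such order, op1, op2, breaks at step 2 where op2 read() → 4 is illegal

4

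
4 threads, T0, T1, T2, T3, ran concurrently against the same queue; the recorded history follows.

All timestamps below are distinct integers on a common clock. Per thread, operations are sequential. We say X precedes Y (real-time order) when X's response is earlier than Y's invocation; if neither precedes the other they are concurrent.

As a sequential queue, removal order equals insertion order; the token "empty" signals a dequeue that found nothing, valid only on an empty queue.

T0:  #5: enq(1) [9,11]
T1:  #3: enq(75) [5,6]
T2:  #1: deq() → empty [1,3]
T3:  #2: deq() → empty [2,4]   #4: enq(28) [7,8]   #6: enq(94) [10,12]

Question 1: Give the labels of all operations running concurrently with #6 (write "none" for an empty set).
#5

#6 spans [10,12]; an op avoiding the whole window 10..12 is ordered, any other is concurrent
#1 [1,3]: before
#2 [2,4]: before
#3 [5,6]: before
#4 [7,8]: before
#5 [9,11]: concurrent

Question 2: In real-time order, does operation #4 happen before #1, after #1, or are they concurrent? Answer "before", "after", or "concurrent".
after

#4 spans [7,8], #1 spans [1,3]
resp(#1)=3 < inv(#4)=7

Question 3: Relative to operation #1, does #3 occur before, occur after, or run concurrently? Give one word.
after

#3 spans [5,6], #1 spans [1,3]
resp(#1)=3 < inv(#3)=5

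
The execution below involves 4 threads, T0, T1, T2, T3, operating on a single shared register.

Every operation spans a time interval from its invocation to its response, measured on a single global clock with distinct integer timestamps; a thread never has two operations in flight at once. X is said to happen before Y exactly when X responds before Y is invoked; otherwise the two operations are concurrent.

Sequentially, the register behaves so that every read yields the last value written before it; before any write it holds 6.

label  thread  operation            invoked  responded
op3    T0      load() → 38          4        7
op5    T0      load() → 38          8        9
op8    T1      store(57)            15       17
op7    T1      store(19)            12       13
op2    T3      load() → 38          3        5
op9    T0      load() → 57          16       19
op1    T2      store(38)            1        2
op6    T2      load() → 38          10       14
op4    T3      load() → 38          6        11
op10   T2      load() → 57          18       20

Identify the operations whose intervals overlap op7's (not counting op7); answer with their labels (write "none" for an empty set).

op7 runs from 12 to 13; window-overlapping ops are concurrent
op1 [1,2]: before
op2 [3,5]: before
op3 [4,7]: before
op4 [6,11]: before
op5 [8,9]: before
op6 [10,14]: concurrent
op8 [15,17]: after
op9 [16,19]: after
op10 [18,20]: after

op6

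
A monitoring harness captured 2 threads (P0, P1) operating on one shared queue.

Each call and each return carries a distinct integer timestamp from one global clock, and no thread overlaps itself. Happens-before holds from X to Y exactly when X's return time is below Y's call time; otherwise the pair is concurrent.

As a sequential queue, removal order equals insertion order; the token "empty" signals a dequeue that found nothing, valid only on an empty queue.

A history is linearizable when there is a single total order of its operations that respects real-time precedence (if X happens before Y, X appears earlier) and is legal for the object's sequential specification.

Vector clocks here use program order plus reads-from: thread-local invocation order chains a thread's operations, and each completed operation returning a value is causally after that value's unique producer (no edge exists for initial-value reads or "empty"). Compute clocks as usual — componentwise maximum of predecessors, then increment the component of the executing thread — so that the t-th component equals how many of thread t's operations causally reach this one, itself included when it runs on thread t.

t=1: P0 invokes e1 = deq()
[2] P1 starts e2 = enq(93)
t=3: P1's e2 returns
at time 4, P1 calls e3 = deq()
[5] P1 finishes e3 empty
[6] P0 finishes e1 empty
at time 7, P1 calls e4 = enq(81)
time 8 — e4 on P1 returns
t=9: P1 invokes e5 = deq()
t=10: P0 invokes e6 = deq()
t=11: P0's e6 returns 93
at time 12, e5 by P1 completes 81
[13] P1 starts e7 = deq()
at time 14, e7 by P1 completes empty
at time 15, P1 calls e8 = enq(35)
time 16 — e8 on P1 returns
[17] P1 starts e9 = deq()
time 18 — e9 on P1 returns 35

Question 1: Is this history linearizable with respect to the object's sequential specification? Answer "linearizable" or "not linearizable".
not linearizable

the violation lands at event 6, e1's response at time 6: events 1..5 linearize, events 1..6 do not
3 orders of the 3 completed queue ops respect real time; none is legal
one such order, e1, e2, e3, breaks at step 3 where e3 deq() → empty is illegal
one such order, e2, e1, e3, breaks at step 2 where e1 deq() → empty is illegal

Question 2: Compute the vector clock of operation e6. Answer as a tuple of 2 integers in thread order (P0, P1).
(2, 1)

e2 (invocation 2): nothing precedes it; P1's component alone gives (0, 1)
e1 (invocation 1): nothing precedes it; P0's component alone gives (1, 0)
from VC(e2)=(0, 1), e3 (invoked 4) maxes components and bumps P1 → (0, 2)
from VC(e3)=(0, 2), e4 (invoked 7) maxes components and bumps P1 → (0, 3)
from VC(e1)=(1, 0), VC(e2)=(0, 1), e6 (invoked 10) maxes components and bumps P0 → (2, 1)
from VC(e4)=(0, 3), e5 (invoked 9) maxes components and bumps P1 → (0, 4)
from VC(e5)=(0, 4), e7 (invoked 13) maxes components and bumps P1 → (0, 5)
from VC(e7)=(0, 5), e8 (invoked 15) maxes components and bumps P1 → (0, 6)
from VC(e8)=(0, 6), e9 (invoked 17) maxes components and bumps P1 → (0, 7)
target: VC(e6) = (2, 1)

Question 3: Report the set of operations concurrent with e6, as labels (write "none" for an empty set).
e5

e6 spans [10,11]; an op avoiding the whole window 10..11 is ordered, any other is concurrent
e1 [1,6]: before
e2 [2,3]: before
e3 [4,5]: before
e4 [7,8]: before
e5 [9,12]: concurrent
e7 [13,14]: after
e8 [15,16]: after
e9 [17,18]: after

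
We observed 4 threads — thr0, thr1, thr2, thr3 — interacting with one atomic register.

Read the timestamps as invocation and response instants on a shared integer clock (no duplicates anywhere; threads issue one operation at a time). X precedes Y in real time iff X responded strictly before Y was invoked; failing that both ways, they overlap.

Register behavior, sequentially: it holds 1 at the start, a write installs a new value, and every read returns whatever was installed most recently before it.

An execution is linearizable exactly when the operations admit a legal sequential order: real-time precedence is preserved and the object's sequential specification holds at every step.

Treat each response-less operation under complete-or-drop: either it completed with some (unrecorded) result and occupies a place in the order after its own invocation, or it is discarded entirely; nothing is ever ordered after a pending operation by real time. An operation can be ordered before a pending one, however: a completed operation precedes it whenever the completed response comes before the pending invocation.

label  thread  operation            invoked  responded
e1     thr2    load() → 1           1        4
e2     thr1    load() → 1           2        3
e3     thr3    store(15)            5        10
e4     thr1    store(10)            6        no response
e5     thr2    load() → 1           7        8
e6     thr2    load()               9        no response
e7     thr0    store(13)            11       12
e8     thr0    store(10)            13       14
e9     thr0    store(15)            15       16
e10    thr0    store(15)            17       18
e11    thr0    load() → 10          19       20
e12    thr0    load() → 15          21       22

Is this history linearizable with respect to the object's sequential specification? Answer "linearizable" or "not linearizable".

the violation lands at event 22, e12's response at time 22: events 1..21 linearize, events 1..22 do not
no legal order exists: 4 real-time-consistent candidates over 10 completed atomic register operations, all rejected
no escape via the 2 pending operations (e4, e6): every completion choice fails
one such order, e1, e2, e3, e5, e7, e8, e9, e10, e11, e12 (pending dropped), breaks at step 4 where e5 load() → 1 is illegal
one such order, e1, e2, e5, e3, e7, e8, e9, e10, e11, e12 (pending dropped), breaks at step 9 where e11 load() → 10 is illegal

not linearizable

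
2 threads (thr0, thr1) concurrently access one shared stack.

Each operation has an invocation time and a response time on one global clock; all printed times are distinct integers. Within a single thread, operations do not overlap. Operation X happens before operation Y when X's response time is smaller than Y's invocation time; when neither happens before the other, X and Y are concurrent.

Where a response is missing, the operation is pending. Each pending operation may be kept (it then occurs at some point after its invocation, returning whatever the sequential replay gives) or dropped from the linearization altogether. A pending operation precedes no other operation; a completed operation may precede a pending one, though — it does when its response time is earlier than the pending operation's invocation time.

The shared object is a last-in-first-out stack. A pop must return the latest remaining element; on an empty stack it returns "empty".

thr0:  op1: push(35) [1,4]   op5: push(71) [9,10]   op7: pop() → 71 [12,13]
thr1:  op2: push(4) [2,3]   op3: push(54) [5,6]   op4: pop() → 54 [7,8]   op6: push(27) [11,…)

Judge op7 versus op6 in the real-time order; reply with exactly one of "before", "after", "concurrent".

op7 spans [12,13], op6 spans [11,…)
the intervals overlap in both directions

concurrent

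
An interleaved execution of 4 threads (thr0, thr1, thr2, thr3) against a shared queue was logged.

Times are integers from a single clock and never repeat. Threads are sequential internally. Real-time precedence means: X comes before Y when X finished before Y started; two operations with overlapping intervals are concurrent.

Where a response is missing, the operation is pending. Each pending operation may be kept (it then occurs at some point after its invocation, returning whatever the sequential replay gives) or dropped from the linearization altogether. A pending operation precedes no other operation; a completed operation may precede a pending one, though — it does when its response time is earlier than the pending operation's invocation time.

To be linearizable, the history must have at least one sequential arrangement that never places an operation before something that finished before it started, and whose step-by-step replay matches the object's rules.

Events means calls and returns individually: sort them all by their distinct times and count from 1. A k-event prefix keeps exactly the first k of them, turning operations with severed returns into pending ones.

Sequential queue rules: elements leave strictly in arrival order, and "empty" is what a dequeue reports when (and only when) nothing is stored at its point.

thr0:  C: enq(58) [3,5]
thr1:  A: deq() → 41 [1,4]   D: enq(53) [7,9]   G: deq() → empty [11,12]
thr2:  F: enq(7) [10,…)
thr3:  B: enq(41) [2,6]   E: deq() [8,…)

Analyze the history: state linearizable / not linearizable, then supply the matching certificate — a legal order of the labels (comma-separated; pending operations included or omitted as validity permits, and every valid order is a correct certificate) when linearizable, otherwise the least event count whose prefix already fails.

the violation lands at event 12, G's response at time 12: events 1..11 linearize, events 1..12 do not
real-time-consistent orders of the 5 completed operations: 6 — all fail the queue replay
including or dropping the 2 pending operations (E, F) in any combination fails
one such order, A, B, C, D, G (pending dropped), breaks at step 1 where A deq() → 41 is illegal
one such order, A, C, B, D, G (pending dropped), breaks at step 1 where A deq() → 41 is illegal

not linearizable — minimal violating prefix: 12 events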